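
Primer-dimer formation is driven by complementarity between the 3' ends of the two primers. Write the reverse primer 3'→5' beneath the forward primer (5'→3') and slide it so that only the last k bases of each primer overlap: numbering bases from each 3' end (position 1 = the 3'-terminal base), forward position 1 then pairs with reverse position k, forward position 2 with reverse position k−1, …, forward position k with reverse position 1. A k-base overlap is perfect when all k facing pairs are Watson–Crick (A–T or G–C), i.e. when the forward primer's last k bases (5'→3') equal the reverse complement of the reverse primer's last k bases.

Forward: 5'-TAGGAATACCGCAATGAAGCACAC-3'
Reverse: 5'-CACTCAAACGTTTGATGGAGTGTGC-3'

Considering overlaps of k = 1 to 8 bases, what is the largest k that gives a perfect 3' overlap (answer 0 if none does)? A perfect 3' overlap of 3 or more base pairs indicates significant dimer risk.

Last 8 bases (5'→3') — forward …AAGCACAC, reverse …GAGTGTGC.
Reverse complement of the reverse primer's last 8 bases: GCACACTC; its first k bases are the reverse complement of the reverse primer's last k bases, so a perfect k-base overlap needs the forward primer's last k bases to equal them.
Comparing (forward last k vs required): k=1: C vs G ✗; k=2: AC vs GC ✗; k=3: CAC vs GCA ✗; k=4: ACAC vs GCAC ✗; k=5: CACAC vs GCACA ✗; k=6: GCACAC vs GCACAC ✓; k=7: AGCACAC vs GCACACT ✗; k=8: AAGCACAC vs GCACACTC ✗.
Only k = 6 is perfect, so the longest perfect 3' overlap is 6.

Longest perfect overlap: 6 complementary base pairs; significant dimer risk (threshold 3).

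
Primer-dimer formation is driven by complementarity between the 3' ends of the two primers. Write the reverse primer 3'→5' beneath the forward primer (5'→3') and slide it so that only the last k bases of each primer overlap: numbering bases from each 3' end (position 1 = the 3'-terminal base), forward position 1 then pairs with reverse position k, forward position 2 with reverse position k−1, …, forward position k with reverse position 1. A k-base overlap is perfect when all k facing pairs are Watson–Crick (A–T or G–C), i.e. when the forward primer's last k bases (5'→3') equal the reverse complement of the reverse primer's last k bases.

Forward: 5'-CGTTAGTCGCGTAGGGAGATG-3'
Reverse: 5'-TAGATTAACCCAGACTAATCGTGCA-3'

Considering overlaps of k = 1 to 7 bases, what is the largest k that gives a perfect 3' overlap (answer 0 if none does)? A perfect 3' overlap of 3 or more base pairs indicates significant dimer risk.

Longest perfect overlap: 2 complementary base pairs; below the dimer-risk threshold (threshold 3).

Last 7 bases (5'→3') — forward …GGAGATG, reverse …TCGTGCA.
Reverse complement of the reverse primer's last 7 bases: TGCACGA; its first k bases are the reverse complement of the reverse primer's last k bases, so a perfect k-base overlap needs the forward primer's last k bases to equal them.
Comparing (forward last k vs required): k=1: G vs T ✗; k=2: TG vs TG ✓; k=3: ATG vs TGC ✗; k=4: GATG vs TGCA ✗; k=5: AGATG vs TGCAC ✗; k=6: GAGATG vs TGCACG ✗; k=7: GGAGATG vs TGCACGA ✗.
Only k = 2 is perfect, so the longest perfect 3' overlap is 2.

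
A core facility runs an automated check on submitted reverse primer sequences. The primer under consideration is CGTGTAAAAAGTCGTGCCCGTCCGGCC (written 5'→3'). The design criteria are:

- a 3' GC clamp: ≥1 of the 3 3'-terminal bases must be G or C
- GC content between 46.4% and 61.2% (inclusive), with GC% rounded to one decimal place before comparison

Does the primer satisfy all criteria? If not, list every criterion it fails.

Fails: GC content.

Base counts: A=5, T=5, G=8, C=9 (length 27).
GC clamp: 3' end GCC has 3 G/C ✓
GC content: GC 17/27 = 63.0%, outside 46.4–61.2% ✗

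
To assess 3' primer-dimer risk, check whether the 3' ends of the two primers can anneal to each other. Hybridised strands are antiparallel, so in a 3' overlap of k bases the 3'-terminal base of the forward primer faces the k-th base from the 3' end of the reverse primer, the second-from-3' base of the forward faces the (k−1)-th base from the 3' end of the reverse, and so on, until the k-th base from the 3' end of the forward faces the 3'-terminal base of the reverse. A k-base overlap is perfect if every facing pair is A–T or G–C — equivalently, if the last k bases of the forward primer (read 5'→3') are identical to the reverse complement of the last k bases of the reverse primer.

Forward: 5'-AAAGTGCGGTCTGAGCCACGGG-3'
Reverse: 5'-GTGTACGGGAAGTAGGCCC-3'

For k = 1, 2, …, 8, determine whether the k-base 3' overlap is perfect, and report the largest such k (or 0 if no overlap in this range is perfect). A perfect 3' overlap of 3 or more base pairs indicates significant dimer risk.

Last 8 bases (5'→3') — forward …GCCACGGG, reverse …GTAGGCCC.
Reverse complement of the reverse primer's last 8 bases: GGGCCTAC; its first k bases are the reverse complement of the reverse primer's last k bases, so a perfect k-base overlap needs the forward primer's last k bases to equal them.
Comparing (forward last k vs required): k=1: G vs G ✓; k=2: GG vs GG ✓; k=3: GGG vs GGG ✓; k=4: CGGG vs GGGC ✗; k=5: ACGGG vs GGGCC ✗; k=6: CACGGG vs GGGCCT ✗; k=7: CCACGGG vs GGGCCTA ✗; k=8: GCCACGGG vs GGGCCTAC ✗.
Perfect overlaps at k = 1, 2, 3; the largest is 3.

Longest perfect overlap: 3 complementary base pairs; significant dimer risk (threshold 3).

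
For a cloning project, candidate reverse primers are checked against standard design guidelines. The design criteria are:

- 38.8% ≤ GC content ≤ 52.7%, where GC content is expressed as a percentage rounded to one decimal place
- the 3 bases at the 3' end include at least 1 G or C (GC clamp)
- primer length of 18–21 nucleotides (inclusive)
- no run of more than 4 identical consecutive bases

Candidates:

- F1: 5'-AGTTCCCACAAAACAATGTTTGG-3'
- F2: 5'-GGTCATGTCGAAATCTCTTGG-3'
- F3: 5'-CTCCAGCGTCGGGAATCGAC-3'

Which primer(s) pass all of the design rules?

F2 only.

F1 (23 nt, A=8 T=6 G=4 C=5): GC 9/23 = 39.1% ✓; 3' end TGG has 2 G/C ✓; length 23, outside 18–21 ✗; longest run = 4 ✓ — fails.
F2 (21 nt, A=4 T=7 G=6 C=4): GC 10/21 = 47.6% ✓; 3' end TGG has 2 G/C ✓; length 21 ✓; longest run = 3 ✓ — passes.
F3 (20 nt, A=4 T=3 G=6 C=7): GC 13/20 = 65.0%, outside 38.8–52.7% ✗; 3' end GAC has 2 G/C ✓; length 20 ✓; longest run = 3 ✓ — fails.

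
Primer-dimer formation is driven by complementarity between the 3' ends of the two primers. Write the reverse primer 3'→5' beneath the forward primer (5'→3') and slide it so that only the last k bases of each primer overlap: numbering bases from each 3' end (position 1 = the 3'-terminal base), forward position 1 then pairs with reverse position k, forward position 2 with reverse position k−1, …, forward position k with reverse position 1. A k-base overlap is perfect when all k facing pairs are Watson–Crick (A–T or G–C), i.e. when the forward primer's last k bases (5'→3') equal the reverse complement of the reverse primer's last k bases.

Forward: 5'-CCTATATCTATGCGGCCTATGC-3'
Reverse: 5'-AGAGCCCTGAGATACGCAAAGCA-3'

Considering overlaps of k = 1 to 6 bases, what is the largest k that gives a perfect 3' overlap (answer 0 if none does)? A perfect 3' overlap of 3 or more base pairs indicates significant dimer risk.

Last 6 bases (5'→3') — forward …CTATGC, reverse …AAAGCA.
Reverse complement of the reverse primer's last 6 bases: TGCTTT; its first k bases are the reverse complement of the reverse primer's last k bases, so a perfect k-base overlap needs the forward primer's last k bases to equal them.
Comparing (forward last k vs required): k=1: C vs T ✗; k=2: GC vs TG ✗; k=3: TGC vs TGC ✓; k=4: ATGC vs TGCT ✗; k=5: TATGC vs TGCTT ✗; k=6: CTATGC vs TGCTTT ✗.
Only k = 3 is perfect, so the longest perfect 3' overlap is 3.

Longest perfect overlap: 3 complementary base pairs; significant dimer risk (threshold 3).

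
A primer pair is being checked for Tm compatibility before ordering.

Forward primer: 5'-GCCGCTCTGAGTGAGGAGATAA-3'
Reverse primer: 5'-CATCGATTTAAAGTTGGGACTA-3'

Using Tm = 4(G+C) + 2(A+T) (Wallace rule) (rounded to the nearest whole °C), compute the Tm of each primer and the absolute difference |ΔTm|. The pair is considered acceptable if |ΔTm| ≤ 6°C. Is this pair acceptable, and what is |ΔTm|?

|ΔTm| = 8°C; the pair is not acceptable.

Forward: A=6 T=4 G=8 C=4 → Tm = 2·10 + 4·12 = 68°C.
Reverse: A=7 T=7 G=5 C=3 → Tm = 2·14 + 4·8 = 60°C.
|ΔTm| = |68 − 60| = 8°C, > 6°C.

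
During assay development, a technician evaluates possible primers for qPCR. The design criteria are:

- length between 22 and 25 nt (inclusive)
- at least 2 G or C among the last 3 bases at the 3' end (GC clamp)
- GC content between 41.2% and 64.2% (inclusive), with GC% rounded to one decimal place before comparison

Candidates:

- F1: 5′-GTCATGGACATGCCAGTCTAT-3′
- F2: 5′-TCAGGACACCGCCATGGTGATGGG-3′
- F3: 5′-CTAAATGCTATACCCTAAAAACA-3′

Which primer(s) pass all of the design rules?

F1 (21 nt, A=5 T=6 G=5 C=5): length 21, outside 22–25 ✗; 3' end TAT has 0 G/C, need ≥2 ✗; GC 10/21 = 47.6% ✓ — fails.
F2 (24 nt, A=5 T=4 G=9 C=6): length 24 ✓; 3' end GGG has 3 G/C ✓; GC 15/24 = 62.5% ✓ — passes.
F3 (23 nt, A=11 T=5 G=1 C=6): length 23 ✓; 3' end ACA has 1 G/C, need ≥2 ✗; GC 7/23 = 30.4%, outside 41.2–64.2% ✗ — fails.

F2 only.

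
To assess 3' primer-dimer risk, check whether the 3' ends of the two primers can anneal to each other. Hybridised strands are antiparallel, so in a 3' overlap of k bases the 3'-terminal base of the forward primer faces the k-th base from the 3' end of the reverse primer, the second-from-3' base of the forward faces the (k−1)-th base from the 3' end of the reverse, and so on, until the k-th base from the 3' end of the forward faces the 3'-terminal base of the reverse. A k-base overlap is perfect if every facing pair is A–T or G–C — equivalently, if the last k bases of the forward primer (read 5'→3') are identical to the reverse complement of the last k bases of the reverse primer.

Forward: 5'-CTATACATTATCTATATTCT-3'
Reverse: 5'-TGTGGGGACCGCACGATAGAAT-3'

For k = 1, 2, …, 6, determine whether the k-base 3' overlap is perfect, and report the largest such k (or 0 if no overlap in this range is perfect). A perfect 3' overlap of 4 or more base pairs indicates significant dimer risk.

Last 6 bases (5'→3') — forward …TATTCT, reverse …TAGAAT.
Reverse complement of the reverse primer's last 6 bases: ATTCTA; its first k bases are the reverse complement of the reverse primer's last k bases, so a perfect k-base overlap needs the forward primer's last k bases to equal them.
Comparing (forward last k vs required): k=1: T vs A ✗; k=2: CT vs AT ✗; k=3: TCT vs ATT ✗; k=4: TTCT vs ATTC ✗; k=5: ATTCT vs ATTCT ✓; k=6: TATTCT vs ATTCTA ✗.
Only k = 5 is perfect, so the longest perfect 3' overlap is 5.

Longest perfect overlap: 5 complementary base pairs; significant dimer risk (threshold 4).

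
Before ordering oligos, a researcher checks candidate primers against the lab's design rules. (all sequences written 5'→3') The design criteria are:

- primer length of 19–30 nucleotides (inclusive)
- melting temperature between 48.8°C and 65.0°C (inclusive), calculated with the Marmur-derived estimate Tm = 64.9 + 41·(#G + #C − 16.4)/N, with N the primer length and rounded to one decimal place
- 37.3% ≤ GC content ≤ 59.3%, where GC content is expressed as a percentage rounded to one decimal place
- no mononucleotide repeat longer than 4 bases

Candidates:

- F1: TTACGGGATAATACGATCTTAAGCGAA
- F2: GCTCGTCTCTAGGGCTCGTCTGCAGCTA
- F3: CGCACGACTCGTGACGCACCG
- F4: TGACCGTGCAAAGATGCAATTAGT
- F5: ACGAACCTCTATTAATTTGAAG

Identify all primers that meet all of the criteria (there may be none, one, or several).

F1 (27 nt, A=10 T=7 G=6 C=4): length 27 ✓; Tm = 64.9 + 41·(10 − 16.4)/27 = 55.2°C ✓; GC 10/27 = 37.0%, outside 37.3–59.3% ✗; longest run = 3 ✓ — fails.
F2 (28 nt, A=3 T=8 G=8 C=9): length 28 ✓; Tm = 64.9 + 41·(17 − 16.4)/28 = 65.8°C, outside 48.8–65.0°C ✗; GC 17/28 = 60.7%, outside 37.3–59.3% ✗; longest run = 3 ✓ — fails.
F3 (21 nt, A=4 T=2 G=6 C=9): length 21 ✓; Tm = 64.9 + 41·(15 − 16.4)/21 = 62.2°C ✓; GC 15/21 = 71.4%, outside 37.3–59.3% ✗; longest run = 2 ✓ — fails.
F4 (24 nt, A=8 T=6 G=6 C=4): length 24 ✓; Tm = 64.9 + 41·(10 − 16.4)/24 = 54.0°C ✓; GC 10/24 = 41.7% ✓; longest run = 3 ✓ — passes.
F5 (22 nt, A=8 T=7 G=3 C=4): length 22 ✓; Tm = 64.9 + 41·(7 − 16.4)/22 = 47.4°C, outside 48.8–65.0°C ✗; GC 7/22 = 31.8%, outside 37.3–59.3% ✗; longest run = 3 ✓ — fails.

F4 only.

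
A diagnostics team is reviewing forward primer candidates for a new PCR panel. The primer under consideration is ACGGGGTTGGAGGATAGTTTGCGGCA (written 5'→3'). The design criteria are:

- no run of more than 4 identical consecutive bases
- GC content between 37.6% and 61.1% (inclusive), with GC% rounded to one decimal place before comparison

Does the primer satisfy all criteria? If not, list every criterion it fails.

Base counts: A=5, T=6, G=12, C=3 (length 26).
homopolymer run: longest run = 4 ✓
GC content: GC 15/26 = 57.7% ✓

Meets all criteria.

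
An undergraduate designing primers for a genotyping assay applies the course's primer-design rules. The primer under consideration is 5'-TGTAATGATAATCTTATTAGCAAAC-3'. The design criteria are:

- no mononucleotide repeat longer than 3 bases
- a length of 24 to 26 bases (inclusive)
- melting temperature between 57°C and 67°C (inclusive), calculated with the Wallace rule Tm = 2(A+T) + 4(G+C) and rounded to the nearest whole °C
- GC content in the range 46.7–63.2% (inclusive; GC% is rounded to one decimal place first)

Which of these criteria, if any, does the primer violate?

Fails: GC content.

Base counts: A=10, T=9, G=3, C=3 (length 25).
homopolymer run: longest run = 3 ✓
length: length 25 ✓
Tm: Tm = 2·19 + 4·6 = 62°C ✓
GC content: GC 6/25 = 24.0%, outside 46.7–63.2% ✗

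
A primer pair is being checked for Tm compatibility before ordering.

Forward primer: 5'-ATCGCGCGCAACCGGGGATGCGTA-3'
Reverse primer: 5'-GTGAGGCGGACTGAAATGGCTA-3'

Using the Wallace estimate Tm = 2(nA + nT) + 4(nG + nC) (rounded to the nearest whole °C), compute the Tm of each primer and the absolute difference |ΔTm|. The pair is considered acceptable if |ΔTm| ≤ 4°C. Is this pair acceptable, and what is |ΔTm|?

Forward: A=5 T=3 G=9 C=7 → Tm = 2·8 + 4·16 = 80°C.
Reverse: A=6 T=4 G=9 C=3 → Tm = 2·10 + 4·12 = 68°C.
|ΔTm| = |80 − 68| = 12°C, > 4°C.

|ΔTm| = 12°C; the pair is not acceptable.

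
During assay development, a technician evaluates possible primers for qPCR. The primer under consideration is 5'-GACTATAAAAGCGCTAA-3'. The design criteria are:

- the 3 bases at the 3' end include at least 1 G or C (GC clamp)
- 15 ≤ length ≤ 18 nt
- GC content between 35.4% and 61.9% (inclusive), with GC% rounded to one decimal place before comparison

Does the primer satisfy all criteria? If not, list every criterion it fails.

Fails: GC clamp, GC content.

Base counts: A=8, T=3, G=3, C=3 (length 17).
GC clamp: 3' end TAA has 0 G/C, need ≥1 ✗
length: length 17 ✓
GC content: GC 6/17 = 35.3%, outside 35.4–61.9% ✗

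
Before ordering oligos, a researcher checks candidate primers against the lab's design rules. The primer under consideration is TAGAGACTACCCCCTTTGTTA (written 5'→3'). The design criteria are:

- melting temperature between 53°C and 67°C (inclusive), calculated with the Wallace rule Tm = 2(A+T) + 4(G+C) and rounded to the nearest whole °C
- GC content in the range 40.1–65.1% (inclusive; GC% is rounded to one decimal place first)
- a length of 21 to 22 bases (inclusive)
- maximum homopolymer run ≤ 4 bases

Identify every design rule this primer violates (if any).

Fails: homopolymer run.

Base counts: A=5, T=7, G=3, C=6 (length 21).
Tm: Tm = 2·12 + 4·9 = 60°C ✓
GC content: GC 9/21 = 42.9% ✓
length: length 21 ✓
homopolymer run: longest run = 5, exceeds 4 ✗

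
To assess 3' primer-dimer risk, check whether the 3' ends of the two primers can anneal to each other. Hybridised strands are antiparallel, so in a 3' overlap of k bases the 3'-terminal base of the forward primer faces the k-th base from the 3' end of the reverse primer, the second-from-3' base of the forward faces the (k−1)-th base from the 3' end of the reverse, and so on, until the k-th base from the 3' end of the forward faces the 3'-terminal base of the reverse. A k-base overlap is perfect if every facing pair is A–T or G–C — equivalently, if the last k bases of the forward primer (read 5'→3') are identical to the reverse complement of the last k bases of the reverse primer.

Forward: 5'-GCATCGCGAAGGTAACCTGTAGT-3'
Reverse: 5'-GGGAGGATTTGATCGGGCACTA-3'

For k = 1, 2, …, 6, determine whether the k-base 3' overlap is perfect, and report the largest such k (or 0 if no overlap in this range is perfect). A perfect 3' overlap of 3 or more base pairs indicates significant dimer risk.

Last 6 bases (5'→3') — forward …TGTAGT, reverse …GCACTA.
Reverse complement of the reverse primer's last 6 bases: TAGTGC; its first k bases are the reverse complement of the reverse primer's last k bases, so a perfect k-base overlap needs the forward primer's last k bases to equal them.
Comparing (forward last k vs required): k=1: T vs T ✓; k=2: GT vs TA ✗; k=3: AGT vs TAG ✗; k=4: TAGT vs TAGT ✓; k=5: GTAGT vs TAGTG ✗; k=6: TGTAGT vs TAGTGC ✗.
Perfect overlaps at k = 1, 4; the largest is 4.

Longest perfect overlap: 4 complementary base pairs; significant dimer risk (threshold 3).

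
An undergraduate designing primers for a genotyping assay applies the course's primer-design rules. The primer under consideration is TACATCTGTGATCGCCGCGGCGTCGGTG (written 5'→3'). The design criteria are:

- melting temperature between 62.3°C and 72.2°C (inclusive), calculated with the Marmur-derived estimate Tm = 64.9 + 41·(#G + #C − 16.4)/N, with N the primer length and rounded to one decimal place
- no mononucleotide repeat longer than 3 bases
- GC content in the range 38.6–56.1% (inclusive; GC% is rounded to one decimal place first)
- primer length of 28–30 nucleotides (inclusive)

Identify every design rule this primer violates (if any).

Fails: GC content.

Base counts: A=3, T=7, G=10, C=8 (length 28).
Tm: Tm = 64.9 + 41·(18 − 16.4)/28 = 67.2°C ✓
homopolymer run: longest run = 2 ✓
GC content: GC 18/28 = 64.3%, outside 38.6–56.1% ✗
length: length 28 ✓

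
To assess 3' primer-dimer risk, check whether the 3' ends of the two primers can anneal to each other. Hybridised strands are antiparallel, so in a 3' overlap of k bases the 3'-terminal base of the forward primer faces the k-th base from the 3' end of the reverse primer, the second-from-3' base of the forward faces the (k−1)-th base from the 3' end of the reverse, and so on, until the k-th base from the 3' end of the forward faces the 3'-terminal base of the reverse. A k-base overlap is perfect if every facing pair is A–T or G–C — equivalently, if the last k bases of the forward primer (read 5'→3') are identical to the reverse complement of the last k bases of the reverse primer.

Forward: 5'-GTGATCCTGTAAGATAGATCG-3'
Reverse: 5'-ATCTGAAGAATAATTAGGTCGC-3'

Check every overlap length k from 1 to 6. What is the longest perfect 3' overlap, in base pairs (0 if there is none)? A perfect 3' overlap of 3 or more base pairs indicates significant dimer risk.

Longest perfect overlap: 1 complementary base pair; below the dimer-risk threshold (threshold 3).

Last 6 bases (5'→3') — forward …AGATCG, reverse …GGTCGC.
Reverse complement of the reverse primer's last 6 bases: GCGACC; its first k bases are the reverse complement of the reverse primer's last k bases, so a perfect k-base overlap needs the forward primer's last k bases to equal them.
Comparing (forward last k vs required): k=1: G vs G ✓; k=2: CG vs GC ✗; k=3: TCG vs GCG ✗; k=4: ATCG vs GCGA ✗; k=5: GATCG vs GCGAC ✗; k=6: AGATCG vs GCGACC ✗.
Only k = 1 is perfect, so the longest perfect 3' overlap is 1.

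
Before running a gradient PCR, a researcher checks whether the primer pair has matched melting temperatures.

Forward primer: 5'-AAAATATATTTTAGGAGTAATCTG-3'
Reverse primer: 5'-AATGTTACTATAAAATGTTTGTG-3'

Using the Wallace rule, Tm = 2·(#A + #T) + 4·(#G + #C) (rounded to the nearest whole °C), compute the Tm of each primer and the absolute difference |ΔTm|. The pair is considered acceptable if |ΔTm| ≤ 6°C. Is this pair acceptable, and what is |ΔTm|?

Forward: A=10 T=9 G=4 C=1 → Tm = 2·19 + 4·5 = 58°C.
Reverse: A=8 T=10 G=4 C=1 → Tm = 2·18 + 4·5 = 56°C.
|ΔTm| = |58 − 56| = 2°C, ≤ 6°C.

|ΔTm| = 2°C; the pair is acceptable.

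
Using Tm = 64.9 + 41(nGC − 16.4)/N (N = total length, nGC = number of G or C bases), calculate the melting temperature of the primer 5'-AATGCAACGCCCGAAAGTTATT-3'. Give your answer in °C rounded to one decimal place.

Base counts: A=8, T=5, G=4, C=5; G+C = 9, N = 22.
Tm = 64.9 + 41·(9 − 16.4)/22 = 64.9 + -303.40/22 = 51.1°C.

51.1°C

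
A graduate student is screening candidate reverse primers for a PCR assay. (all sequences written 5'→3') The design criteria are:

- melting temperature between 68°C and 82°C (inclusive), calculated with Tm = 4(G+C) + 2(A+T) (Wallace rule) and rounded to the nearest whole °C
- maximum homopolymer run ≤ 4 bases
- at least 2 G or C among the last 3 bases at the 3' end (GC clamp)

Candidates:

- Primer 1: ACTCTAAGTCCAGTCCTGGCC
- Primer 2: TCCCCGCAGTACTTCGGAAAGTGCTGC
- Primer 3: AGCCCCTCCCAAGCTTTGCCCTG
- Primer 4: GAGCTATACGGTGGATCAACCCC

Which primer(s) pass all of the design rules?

Primer 1 (21 nt, A=4 T=5 G=4 C=8): Tm = 2·9 + 4·12 = 66°C, outside 68–82°C ✗; longest run = 2 ✓; 3' end GCC has 3 G/C ✓ — fails.
Primer 2 (27 nt, A=5 T=6 G=7 C=9): Tm = 2·11 + 4·16 = 86°C, outside 68–82°C ✗; longest run = 4 ✓; 3' end TGC has 2 G/C ✓ — fails.
Primer 3 (23 nt, A=3 T=5 G=4 C=11): Tm = 2·8 + 4·15 = 76°C ✓; longest run = 4 ✓; 3' end CTG has 2 G/C ✓ — passes.
Primer 4 (23 nt, A=6 T=4 G=6 C=7): Tm = 2·10 + 4·13 = 72°C ✓; longest run = 4 ✓; 3' end CCC has 3 G/C ✓ — passes.

Primer 3 and Primer 4.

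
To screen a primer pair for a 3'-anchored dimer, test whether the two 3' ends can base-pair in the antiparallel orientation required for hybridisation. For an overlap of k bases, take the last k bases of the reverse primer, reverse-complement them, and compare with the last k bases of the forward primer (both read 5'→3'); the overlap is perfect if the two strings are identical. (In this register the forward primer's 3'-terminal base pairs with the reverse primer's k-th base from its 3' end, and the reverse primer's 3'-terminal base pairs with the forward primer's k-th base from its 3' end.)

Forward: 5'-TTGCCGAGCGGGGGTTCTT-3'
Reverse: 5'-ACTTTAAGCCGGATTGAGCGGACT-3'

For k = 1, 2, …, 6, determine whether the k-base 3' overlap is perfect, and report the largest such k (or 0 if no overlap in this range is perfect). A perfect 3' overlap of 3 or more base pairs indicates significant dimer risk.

Longest perfect overlap: 0 complementary base pairs; below the dimer-risk threshold (threshold 3).

Last 6 bases (5'→3') — forward …GTTCTT, reverse …CGGACT.
Reverse complement of the reverse primer's last 6 bases: AGTCCG; its first k bases are the reverse complement of the reverse primer's last k bases, so a perfect k-base overlap needs the forward primer's last k bases to equal them.
Comparing (forward last k vs required): k=1: T vs A ✗; k=2: TT vs AG ✗; k=3: CTT vs AGT ✗; k=4: TCTT vs AGTC ✗; k=5: TTCTT vs AGTCC ✗; k=6: GTTCTT vs AGTCCG ✗.
No overlap length from 1 to 6 is perfect, so the longest perfect 3' overlap is 0.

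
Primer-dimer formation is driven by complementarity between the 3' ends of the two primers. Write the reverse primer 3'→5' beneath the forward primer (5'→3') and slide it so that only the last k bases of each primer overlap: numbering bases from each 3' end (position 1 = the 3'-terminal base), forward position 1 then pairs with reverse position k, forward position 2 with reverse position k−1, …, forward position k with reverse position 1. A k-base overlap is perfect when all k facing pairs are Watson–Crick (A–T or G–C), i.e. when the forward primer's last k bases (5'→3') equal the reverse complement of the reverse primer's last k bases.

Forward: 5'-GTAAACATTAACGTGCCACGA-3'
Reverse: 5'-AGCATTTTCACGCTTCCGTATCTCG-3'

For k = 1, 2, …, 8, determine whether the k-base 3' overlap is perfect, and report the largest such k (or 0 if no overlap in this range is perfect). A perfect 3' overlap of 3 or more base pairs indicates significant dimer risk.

Longest perfect overlap: 3 complementary base pairs; significant dimer risk (threshold 3).

Last 8 bases (5'→3') — forward …TGCCACGA, reverse …GTATCTCG.
Reverse complement of the reverse primer's last 8 bases: CGAGATAC; its first k bases are the reverse complement of the reverse primer's last k bases, so a perfect k-base overlap needs the forward primer's last k bases to equal them.
Comparing (forward last k vs required): k=1: A vs C ✗; k=2: GA vs CG ✗; k=3: CGA vs CGA ✓; k=4: ACGA vs CGAG ✗; k=5: CACGA vs CGAGA ✗; k=6: CCACGA vs CGAGAT ✗; k=7: GCCACGA vs CGAGATA ✗; k=8: TGCCACGA vs CGAGATAC ✗.
Only k = 3 is perfect, so the longest perfect 3' overlap is 3.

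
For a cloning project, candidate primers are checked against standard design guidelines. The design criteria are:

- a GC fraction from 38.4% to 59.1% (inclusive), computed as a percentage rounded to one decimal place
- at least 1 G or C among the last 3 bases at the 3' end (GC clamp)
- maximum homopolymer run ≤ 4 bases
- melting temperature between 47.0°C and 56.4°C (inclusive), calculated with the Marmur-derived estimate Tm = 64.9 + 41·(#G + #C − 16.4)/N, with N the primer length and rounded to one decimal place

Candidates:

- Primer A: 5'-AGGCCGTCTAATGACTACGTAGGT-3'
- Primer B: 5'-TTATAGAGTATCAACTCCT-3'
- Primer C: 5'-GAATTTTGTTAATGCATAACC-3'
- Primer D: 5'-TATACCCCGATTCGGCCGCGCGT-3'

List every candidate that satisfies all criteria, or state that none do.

None of the candidates satisfy all criteria.

Primer A (24 nt, A=6 T=6 G=7 C=5): GC 12/24 = 50.0% ✓; 3' end GGT has 2 G/C ✓; longest run = 2 ✓; Tm = 64.9 + 41·(12 − 16.4)/24 = 57.4°C, outside 47.0–56.4°C ✗ — fails.
Primer B (19 nt, A=6 T=7 G=2 C=4): GC 6/19 = 31.6%, outside 38.4–59.1% ✗; 3' end CCT has 2 G/C ✓; longest run = 2 ✓; Tm = 64.9 + 41·(6 − 16.4)/19 = 42.5°C, outside 47.0–56.4°C ✗ — fails.
Primer C (21 nt, A=7 T=8 G=3 C=3): GC 6/21 = 28.6%, outside 38.4–59.1% ✗; 3' end ACC has 2 G/C ✓; longest run = 4 ✓; Tm = 64.9 + 41·(6 − 16.4)/21 = 44.6°C, outside 47.0–56.4°C ✗ — fails.
Primer D (23 nt, A=3 T=5 G=6 C=9): GC 15/23 = 65.2%, outside 38.4–59.1% ✗; 3' end CGT has 2 G/C ✓; longest run = 4 ✓; Tm = 64.9 + 41·(15 − 16.4)/23 = 62.4°C, outside 47.0–56.4°C ✗ — fails.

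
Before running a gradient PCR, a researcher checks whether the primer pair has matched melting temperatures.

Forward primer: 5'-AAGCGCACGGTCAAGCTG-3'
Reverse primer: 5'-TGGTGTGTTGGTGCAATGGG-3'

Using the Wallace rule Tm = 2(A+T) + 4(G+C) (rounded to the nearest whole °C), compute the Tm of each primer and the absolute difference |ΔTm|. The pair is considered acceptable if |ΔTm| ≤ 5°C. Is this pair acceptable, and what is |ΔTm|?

|ΔTm| = 4°C; the pair is acceptable.

Forward: A=5 T=2 G=6 C=5 → Tm = 2·7 + 4·11 = 58°C.
Reverse: A=2 T=7 G=10 C=1 → Tm = 2·9 + 4·11 = 62°C.
|ΔTm| = |58 − 62| = 4°C, ≤ 5°C.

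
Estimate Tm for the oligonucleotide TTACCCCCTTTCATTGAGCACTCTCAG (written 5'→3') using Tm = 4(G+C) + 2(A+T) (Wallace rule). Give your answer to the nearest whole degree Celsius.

80°C

Base counts: A=5, T=9, G=3, C=10 (length 27).
Tm = 2·(5+9) + 4·(3+10) = 2·14 + 4·13 = 28 + 52 = 80°C.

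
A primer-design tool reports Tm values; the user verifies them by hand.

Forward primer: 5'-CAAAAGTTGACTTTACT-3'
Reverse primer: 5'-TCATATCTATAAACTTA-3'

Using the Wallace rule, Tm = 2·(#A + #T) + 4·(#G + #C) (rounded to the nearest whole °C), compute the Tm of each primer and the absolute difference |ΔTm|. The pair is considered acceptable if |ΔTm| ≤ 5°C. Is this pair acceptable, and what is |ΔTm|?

Forward: A=6 T=6 G=2 C=3 → Tm = 2·12 + 4·5 = 44°C.
Reverse: A=7 T=7 G=0 C=3 → Tm = 2·14 + 4·3 = 40°C.
|ΔTm| = |44 − 40| = 4°C, ≤ 5°C.

|ΔTm| = 4°C; the pair is acceptable.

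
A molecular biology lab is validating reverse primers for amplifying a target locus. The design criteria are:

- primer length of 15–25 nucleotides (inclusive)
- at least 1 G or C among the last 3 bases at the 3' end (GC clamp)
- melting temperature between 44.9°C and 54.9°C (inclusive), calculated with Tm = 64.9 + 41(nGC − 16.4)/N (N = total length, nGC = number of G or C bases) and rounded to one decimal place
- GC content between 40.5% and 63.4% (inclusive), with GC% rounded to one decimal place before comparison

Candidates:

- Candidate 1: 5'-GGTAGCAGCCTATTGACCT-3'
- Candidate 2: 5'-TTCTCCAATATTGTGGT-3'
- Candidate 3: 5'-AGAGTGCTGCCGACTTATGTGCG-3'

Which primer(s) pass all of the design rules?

Candidate 1 (19 nt, A=4 T=5 G=5 C=5): length 19 ✓; 3' end CCT has 2 G/C ✓; Tm = 64.9 + 41·(10 − 16.4)/19 = 51.1°C ✓; GC 10/19 = 52.6% ✓ — passes.
Candidate 2 (17 nt, A=3 T=8 G=3 C=3): length 17 ✓; 3' end GGT has 2 G/C ✓; Tm = 64.9 + 41·(6 − 16.4)/17 = 39.8°C, outside 44.9–54.9°C ✗; GC 6/17 = 35.3%, outside 40.5–63.4% ✗ — fails.
Candidate 3 (23 nt, A=4 T=6 G=8 C=5): length 23 ✓; 3' end GCG has 3 G/C ✓; Tm = 64.9 + 41·(13 − 16.4)/23 = 58.8°C, outside 44.9–54.9°C ✗; GC 13/23 = 56.5% ✓ — fails.

Candidate 1 only.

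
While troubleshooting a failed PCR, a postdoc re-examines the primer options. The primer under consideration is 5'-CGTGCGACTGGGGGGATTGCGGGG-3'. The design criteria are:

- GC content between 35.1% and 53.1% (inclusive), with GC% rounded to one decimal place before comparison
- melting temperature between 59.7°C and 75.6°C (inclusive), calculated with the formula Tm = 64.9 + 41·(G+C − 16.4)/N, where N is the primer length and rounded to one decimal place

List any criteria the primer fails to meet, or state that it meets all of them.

Fails: GC content.

Base counts: A=2, T=4, G=14, C=4 (length 24).
GC content: GC 18/24 = 75.0%, outside 35.1–53.1% ✗
Tm: Tm = 64.9 + 41·(18 − 16.4)/24 = 67.6°C ✓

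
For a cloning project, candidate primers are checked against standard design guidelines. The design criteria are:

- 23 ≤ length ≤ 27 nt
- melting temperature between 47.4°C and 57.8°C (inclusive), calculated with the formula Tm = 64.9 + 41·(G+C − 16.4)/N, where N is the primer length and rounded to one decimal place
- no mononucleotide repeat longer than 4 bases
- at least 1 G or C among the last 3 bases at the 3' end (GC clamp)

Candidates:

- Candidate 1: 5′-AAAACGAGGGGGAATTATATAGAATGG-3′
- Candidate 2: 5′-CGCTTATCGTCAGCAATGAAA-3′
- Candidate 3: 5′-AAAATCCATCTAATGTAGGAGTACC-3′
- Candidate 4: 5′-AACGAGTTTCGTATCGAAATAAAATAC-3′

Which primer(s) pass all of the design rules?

Candidate 3 and Candidate 4.

Candidate 1 (27 nt, A=12 T=5 G=9 C=1): length 27 ✓; Tm = 64.9 + 41·(10 − 16.4)/27 = 55.2°C ✓; longest run = 5, exceeds 4 ✗; 3' end TGG has 2 G/C ✓ — fails.
Candidate 2 (21 nt, A=7 T=5 G=4 C=5): length 21, outside 23–27 ✗; Tm = 64.9 + 41·(9 − 16.4)/21 = 50.5°C ✓; longest run = 3 ✓; 3' end AAA has 0 G/C, need ≥1 ✗ — fails.
Candidate 3 (25 nt, A=10 T=6 G=4 C=5): length 25 ✓; Tm = 64.9 + 41·(9 − 16.4)/25 = 52.8°C ✓; longest run = 4 ✓; 3' end ACC has 2 G/C ✓ — passes.
Candidate 4 (27 nt, A=12 T=7 G=4 C=4): length 27 ✓; Tm = 64.9 + 41·(8 − 16.4)/27 = 52.1°C ✓; longest run = 4 ✓; 3' end TAC has 1 G/C ✓ — passes.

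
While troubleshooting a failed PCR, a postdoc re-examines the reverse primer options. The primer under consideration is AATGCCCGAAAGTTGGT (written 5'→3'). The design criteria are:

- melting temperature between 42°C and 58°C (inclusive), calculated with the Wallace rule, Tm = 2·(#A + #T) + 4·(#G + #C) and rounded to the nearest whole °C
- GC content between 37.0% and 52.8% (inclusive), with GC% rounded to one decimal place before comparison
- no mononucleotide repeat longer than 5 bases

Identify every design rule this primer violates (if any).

Base counts: A=5, T=4, G=5, C=3 (length 17).
Tm: Tm = 2·9 + 4·8 = 50°C ✓
GC content: GC 8/17 = 47.1% ✓
homopolymer run: longest run = 3 ✓

Meets all criteria.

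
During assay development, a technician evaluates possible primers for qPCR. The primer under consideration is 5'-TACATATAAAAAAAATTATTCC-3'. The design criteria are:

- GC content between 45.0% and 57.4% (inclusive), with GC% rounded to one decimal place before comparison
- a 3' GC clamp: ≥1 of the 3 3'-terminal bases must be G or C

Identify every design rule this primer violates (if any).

Fails: GC content.

Base counts: A=12, T=7, G=0, C=3 (length 22).
GC content: GC 3/22 = 13.6%, outside 45.0–57.4% ✗
GC clamp: 3' end TCC has 2 G/C ✓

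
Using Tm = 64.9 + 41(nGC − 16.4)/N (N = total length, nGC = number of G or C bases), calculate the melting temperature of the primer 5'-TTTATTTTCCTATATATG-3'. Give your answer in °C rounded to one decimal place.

34.4°C

Base counts: A=4, T=11, G=1, C=2; G+C = 3, N = 18.
Tm = 64.9 + 41·(3 − 16.4)/18 = 64.9 + -549.40/18 = 34.4°C.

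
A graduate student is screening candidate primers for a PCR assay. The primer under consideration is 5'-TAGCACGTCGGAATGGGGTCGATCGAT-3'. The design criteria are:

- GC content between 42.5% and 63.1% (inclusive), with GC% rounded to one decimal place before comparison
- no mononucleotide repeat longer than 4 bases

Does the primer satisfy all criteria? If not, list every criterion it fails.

Base counts: A=6, T=6, G=10, C=5 (length 27).
GC content: GC 15/27 = 55.6% ✓
homopolymer run: longest run = 4 ✓

Meets all criteria.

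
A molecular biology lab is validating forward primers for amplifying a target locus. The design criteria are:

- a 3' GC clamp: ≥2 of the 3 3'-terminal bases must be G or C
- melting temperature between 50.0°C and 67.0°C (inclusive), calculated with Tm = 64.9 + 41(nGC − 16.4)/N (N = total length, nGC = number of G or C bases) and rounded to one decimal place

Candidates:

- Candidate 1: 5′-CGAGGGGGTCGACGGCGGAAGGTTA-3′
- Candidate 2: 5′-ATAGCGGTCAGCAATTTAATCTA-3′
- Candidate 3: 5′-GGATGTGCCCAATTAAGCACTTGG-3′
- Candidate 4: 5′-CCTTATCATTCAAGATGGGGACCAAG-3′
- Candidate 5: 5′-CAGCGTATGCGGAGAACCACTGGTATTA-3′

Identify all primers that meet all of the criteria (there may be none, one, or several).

Candidate 3 only.

Candidate 1 (25 nt, A=5 T=3 G=13 C=4): 3' end TTA has 0 G/C, need ≥2 ✗; Tm = 64.9 + 41·(17 − 16.4)/25 = 65.9°C ✓ — fails.
Candidate 2 (23 nt, A=8 T=7 G=4 C=4): 3' end CTA has 1 G/C, need ≥2 ✗; Tm = 64.9 + 41·(8 − 16.4)/23 = 49.9°C, outside 50.0–67.0°C ✗ — fails.
Candidate 3 (24 nt, A=6 T=6 G=7 C=5): 3' end TGG has 2 G/C ✓; Tm = 64.9 + 41·(12 − 16.4)/24 = 57.4°C ✓ — passes.
Candidate 4 (26 nt, A=8 T=6 G=6 C=6): 3' end AAG has 1 G/C, need ≥2 ✗; Tm = 64.9 + 41·(12 − 16.4)/26 = 58.0°C ✓ — fails.
Candidate 5 (28 nt, A=8 T=6 G=8 C=6): 3' end TTA has 0 G/C, need ≥2 ✗; Tm = 64.9 + 41·(14 − 16.4)/28 = 61.4°C ✓ — fails.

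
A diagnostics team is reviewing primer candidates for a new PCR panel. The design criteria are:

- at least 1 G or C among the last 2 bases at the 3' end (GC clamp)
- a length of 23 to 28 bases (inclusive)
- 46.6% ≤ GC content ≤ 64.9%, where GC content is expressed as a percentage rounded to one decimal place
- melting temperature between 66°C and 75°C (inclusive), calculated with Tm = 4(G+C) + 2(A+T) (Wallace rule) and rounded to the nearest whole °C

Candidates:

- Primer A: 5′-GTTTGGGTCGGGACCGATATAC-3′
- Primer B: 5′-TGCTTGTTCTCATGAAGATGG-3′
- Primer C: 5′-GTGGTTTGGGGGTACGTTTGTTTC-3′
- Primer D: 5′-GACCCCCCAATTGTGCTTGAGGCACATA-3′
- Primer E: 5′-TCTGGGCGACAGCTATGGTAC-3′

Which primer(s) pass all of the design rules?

Primer A (22 nt, A=4 T=6 G=8 C=4): 3' end AC has 1 G/C ✓; length 22, outside 23–28 ✗; GC 12/22 = 54.5% ✓; Tm = 2·10 + 4·12 = 68°C ✓ — fails.
Primer B (21 nt, A=4 T=8 G=6 C=3): 3' end GG has 2 G/C ✓; length 21, outside 23–28 ✗; GC 9/21 = 42.9%, outside 46.6–64.9% ✗; Tm = 2·12 + 4·9 = 60°C, outside 66–75°C ✗ — fails.
Primer C (24 nt, A=1 T=11 G=10 C=2): 3' end TC has 1 G/C ✓; length 24 ✓; GC 12/24 = 50.0% ✓; Tm = 2·12 + 4·12 = 72°C ✓ — passes.
Primer D (28 nt, A=7 T=6 G=6 C=9): 3' end TA has 0 G/C, need ≥1 ✗; length 28 ✓; GC 15/28 = 53.6% ✓; Tm = 2·13 + 4·15 = 86°C, outside 66–75°C ✗ — fails.
Primer E (21 nt, A=4 T=5 G=7 C=5): 3' end AC has 1 G/C ✓; length 21, outside 23–28 ✗; GC 12/21 = 57.1% ✓; Tm = 2·9 + 4·12 = 66°C ✓ — fails.

Primer C only.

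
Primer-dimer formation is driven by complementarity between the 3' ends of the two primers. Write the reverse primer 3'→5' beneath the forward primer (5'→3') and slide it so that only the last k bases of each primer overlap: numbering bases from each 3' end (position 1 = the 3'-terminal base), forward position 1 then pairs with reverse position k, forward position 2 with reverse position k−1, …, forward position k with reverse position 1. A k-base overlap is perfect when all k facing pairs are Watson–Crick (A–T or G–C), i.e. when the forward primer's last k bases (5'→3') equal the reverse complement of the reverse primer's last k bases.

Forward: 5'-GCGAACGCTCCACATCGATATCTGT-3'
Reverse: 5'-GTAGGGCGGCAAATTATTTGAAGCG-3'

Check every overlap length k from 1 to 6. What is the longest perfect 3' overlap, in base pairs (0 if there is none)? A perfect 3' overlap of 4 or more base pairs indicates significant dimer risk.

Longest perfect overlap: 0 complementary base pairs; below the dimer-risk threshold (threshold 4).

Last 6 bases (5'→3') — forward …ATCTGT, reverse …GAAGCG.
Reverse complement of the reverse primer's last 6 bases: CGCTTC; its first k bases are the reverse complement of the reverse primer's last k bases, so a perfect k-base overlap needs the forward primer's last k bases to equal them.
Comparing (forward last k vs required): k=1: T vs C ✗; k=2: GT vs CG ✗; k=3: TGT vs CGC ✗; k=4: CTGT vs CGCT ✗; k=5: TCTGT vs CGCTT ✗; k=6: ATCTGT vs CGCTTC ✗.
No overlap length from 1 to 6 is perfect, so the longest perfect 3' overlap is 0.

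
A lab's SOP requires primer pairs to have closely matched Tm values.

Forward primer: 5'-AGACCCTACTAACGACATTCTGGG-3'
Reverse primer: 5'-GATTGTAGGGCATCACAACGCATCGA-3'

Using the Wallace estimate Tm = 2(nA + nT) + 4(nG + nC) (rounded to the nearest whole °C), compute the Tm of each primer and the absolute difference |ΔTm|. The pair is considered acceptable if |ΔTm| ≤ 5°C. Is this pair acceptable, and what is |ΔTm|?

|ΔTm| = 6°C; the pair is not acceptable.

Forward: A=7 T=5 G=5 C=7 → Tm = 2·12 + 4·12 = 72°C.
Reverse: A=8 T=5 G=7 C=6 → Tm = 2·13 + 4·13 = 78°C.
|ΔTm| = |72 − 78| = 6°C, > 5°C.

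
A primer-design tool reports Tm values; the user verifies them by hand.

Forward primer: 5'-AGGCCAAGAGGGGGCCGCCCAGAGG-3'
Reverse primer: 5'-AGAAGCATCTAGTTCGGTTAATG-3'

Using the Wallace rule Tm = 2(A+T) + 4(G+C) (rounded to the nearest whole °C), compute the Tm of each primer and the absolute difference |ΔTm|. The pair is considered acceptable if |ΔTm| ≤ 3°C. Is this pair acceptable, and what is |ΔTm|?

|ΔTm| = 24°C; the pair is not acceptable.

Forward: A=6 T=0 G=12 C=7 → Tm = 2·6 + 4·19 = 88°C.
Reverse: A=7 T=7 G=6 C=3 → Tm = 2·14 + 4·9 = 64°C.
|ΔTm| = |88 − 64| = 24°C, > 3°C.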